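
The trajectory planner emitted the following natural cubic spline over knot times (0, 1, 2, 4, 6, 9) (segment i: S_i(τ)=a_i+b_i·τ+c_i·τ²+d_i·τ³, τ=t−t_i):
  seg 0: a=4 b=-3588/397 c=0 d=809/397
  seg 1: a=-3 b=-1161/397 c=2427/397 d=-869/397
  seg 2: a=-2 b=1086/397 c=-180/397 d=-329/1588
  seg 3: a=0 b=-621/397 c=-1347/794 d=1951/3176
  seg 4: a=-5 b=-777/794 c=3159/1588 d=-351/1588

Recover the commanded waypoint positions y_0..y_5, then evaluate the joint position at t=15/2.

y_0 = S_0(0) = a_0 = 4
y_1 = S_1(0) = a_1 = -3
y_2 = S_2(0) = a_2 = -2
y_3 = S_3(0) = a_3 = 0
y_4 = S_4(0) = a_4 = -5
y_5 = S_4(3) = 4
t_q=15/2 is in segment 4 (τ=3/2); S_4(τ)=-34783/12704

y_0=4 y_1=-3 y_2=-2 y_3=0 y_4=-5 y_5=4
S(15/2) = -34783/12704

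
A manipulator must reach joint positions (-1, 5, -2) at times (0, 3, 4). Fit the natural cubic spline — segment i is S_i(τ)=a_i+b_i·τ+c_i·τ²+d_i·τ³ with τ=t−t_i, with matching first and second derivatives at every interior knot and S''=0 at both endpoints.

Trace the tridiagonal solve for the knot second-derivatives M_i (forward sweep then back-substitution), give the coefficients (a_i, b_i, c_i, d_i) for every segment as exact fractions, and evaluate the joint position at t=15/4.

  seg 0: a=-1 b=43/8 c=0 d=-3/8
  seg 1: a=5 b=-19/4 c=-27/8 d=9/8
S(15/4) = 7/512

Δ: Δ0=2, Δ1=-7
row 1: diag=8, rhs=-54; c'=1/8, d'=-27/4
back: M1=-27/4
M: M0=0, M1=-27/4, M2=0
seg 0: a=-1, c=M0/2=0, d=(M1−M0)/(6·3)=-3/8, b=Δ0−h0·(2M0+M1)/6=43/8
seg 1: a=5, c=M1/2=-27/8, d=(M2−M1)/(6·1)=9/8, b=Δ1−h1·(2M1+M2)/6=-19/4
t_q=15/4 → seg 1, τ=3/4; S=5+-19/4·τ+-27/8·τ²+9/8·τ³=7/512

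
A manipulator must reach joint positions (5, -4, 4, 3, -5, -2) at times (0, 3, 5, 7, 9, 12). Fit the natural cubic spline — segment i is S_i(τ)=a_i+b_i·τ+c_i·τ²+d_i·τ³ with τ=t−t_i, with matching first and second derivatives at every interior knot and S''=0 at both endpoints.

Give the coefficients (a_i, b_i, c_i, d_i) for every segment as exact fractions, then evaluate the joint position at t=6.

Δ: Δ0=-3, Δ1=4, Δ2=-1/2, Δ3=-4, Δ4=1
row 1: diag=10, rhs=42; c'=1/5, d'=21/5
row 2: denom=8−2·1/5=38/5; d'=(-27−2·21/5)/(38/5)=-177/38
row 3: denom=8−2·5/19=142/19; d'=(-21−2·-177/38)/(142/19)=-111/71
row 4: denom=10−2·19/71=672/71; d'=(30−2·-111/71)/(672/71)=7/2
back: M4=7/2
back: M3=-111/71−19/71·7/2=-5/2
back: M2=-177/38−5/19·-5/2=-4
back: M1=21/5−1/5·-4=5
M: M0=0, M1=5, M2=-4, M3=-5/2, M4=7/2, M5=0
seg 0: a=5, c=M0/2=0, d=(M1−M0)/(6·3)=5/18, b=Δ0−h0·(2M0+M1)/6=-11/2
seg 1: a=-4, c=M1/2=5/2, d=(M2−M1)/(6·2)=-3/4, b=Δ1−h1·(2M1+M2)/6=2
seg 2: a=4, c=M2/2=-2, d=(M3−M2)/(6·2)=1/8, b=Δ2−h2·(2M2+M3)/6=3
seg 3: a=3, c=M3/2=-5/4, d=(M4−M3)/(6·2)=1/2, b=Δ3−h3·(2M3+M4)/6=-7/2
seg 4: a=-5, c=M4/2=7/4, d=(M5−M4)/(6·3)=-7/36, b=Δ4−h4·(2M4+M5)/6=-5/2
t_q=6 → seg 2, τ=1; S=4+3·τ+-2·τ²+1/8·τ³=41/8

  seg 0: a=5 b=-11/2 c=0 d=5/18
  seg 1: a=-4 b=2 c=5/2 d=-3/4
  seg 2: a=4 b=3 c=-2 d=1/8
  seg 3: a=3 b=-7/2 c=-5/4 d=1/2
  seg 4: a=-5 b=-5/2 c=7/4 d=-7/36
S(6) = 41/8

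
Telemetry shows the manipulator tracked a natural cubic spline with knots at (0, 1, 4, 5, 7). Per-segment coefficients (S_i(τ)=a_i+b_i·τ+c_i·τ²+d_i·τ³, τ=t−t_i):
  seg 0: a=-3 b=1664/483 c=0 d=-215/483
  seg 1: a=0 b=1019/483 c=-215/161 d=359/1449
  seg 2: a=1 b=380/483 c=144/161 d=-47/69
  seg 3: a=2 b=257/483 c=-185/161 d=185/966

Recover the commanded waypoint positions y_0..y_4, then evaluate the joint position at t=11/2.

y_0=-3 y_1=0 y_2=1 y_3=2 y_4=0
S(11/2) = 737/368

y_0 = S_0(0) = a_0 = -3
y_1 = S_1(0) = a_1 = 0
y_2 = S_2(0) = a_2 = 1
y_3 = S_3(0) = a_3 = 2
y_4 = S_3(2) = 0
t_q=11/2 is in segment 3 (τ=1/2); S_3(τ)=737/368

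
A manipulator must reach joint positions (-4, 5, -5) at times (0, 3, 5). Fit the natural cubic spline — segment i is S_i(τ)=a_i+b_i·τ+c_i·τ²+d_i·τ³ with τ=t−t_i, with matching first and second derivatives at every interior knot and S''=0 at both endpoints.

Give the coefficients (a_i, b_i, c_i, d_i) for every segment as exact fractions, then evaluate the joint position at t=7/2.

  seg 0: a=-4 b=27/5 c=0 d=-4/15
  seg 1: a=5 b=-9/5 c=-12/5 d=2/5
S(7/2) = 71/20

Δ: Δ0=3, Δ1=-5
row 1: diag=10, rhs=-48; c'=1/5, d'=-24/5
back: M1=-24/5
M: M0=0, M1=-24/5, M2=0
seg 0: a=-4, c=M0/2=0, d=(M1−M0)/(6·3)=-4/15, b=Δ0−h0·(2M0+M1)/6=27/5
seg 1: a=5, c=M1/2=-12/5, d=(M2−M1)/(6·2)=2/5, b=Δ1−h1·(2M1+M2)/6=-9/5
t_q=7/2 → seg 1, τ=1/2; S=5+-9/5·τ+-12/5·τ²+2/5·τ³=71/20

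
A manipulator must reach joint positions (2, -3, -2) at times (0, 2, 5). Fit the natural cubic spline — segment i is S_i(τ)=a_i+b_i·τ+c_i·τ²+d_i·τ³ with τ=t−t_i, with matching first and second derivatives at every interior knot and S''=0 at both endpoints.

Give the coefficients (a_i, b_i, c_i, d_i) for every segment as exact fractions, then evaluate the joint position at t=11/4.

  seg 0: a=2 b=-46/15 c=0 d=17/120
  seg 1: a=-3 b=-41/30 c=17/20 d=-17/180
S(11/4) = -4591/1280

Δ: Δ0=-5/2, Δ1=1/3
row 1: diag=10, rhs=17; c'=3/10, d'=17/10
back: M1=17/10
M: M0=0, M1=17/10, M2=0
seg 0: a=2, c=M0/2=0, d=(M1−M0)/(6·2)=17/120, b=Δ0−h0·(2M0+M1)/6=-46/15
seg 1: a=-3, c=M1/2=17/20, d=(M2−M1)/(6·3)=-17/180, b=Δ1−h1·(2M1+M2)/6=-41/30
t_q=11/4 → seg 1, τ=3/4; S=-3+-41/30·τ+17/20·τ²+-17/180·τ³=-4591/1280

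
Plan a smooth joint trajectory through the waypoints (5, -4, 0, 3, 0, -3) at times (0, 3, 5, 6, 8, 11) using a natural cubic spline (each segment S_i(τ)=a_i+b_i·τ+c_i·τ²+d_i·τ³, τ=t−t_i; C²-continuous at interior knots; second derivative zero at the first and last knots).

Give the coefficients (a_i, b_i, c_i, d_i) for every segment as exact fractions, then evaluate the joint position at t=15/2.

Δ: Δ0=-3, Δ1=2, Δ2=3, Δ3=-3/2, Δ4=-1
row 1: diag=10, rhs=30; c'=1/5, d'=3
row 2: denom=6−2·1/5=28/5; d'=(6−2·3)/(28/5)=0
row 3: denom=6−1·5/28=163/28; d'=(-27−1·0)/(163/28)=-756/163
row 4: denom=10−2·56/163=1518/163; d'=(3−2·-756/163)/(1518/163)=29/22
back: M4=29/22
back: M3=-756/163−56/163·29/22=-56/11
back: M2=0−5/28·-56/11=10/11
back: M1=3−1/5·10/11=31/11
M: M0=0, M1=31/11, M2=10/11, M3=-56/11, M4=29/22, M5=0
seg 0: a=5, c=M0/2=0, d=(M1−M0)/(6·3)=31/198, b=Δ0−h0·(2M0+M1)/6=-97/22
seg 1: a=-4, c=M1/2=31/22, d=(M2−M1)/(6·2)=-7/44, b=Δ1−h1·(2M1+M2)/6=-2/11
seg 2: a=0, c=M2/2=5/11, d=(M3−M2)/(6·1)=-1, b=Δ2−h2·(2M2+M3)/6=39/11
seg 3: a=3, c=M3/2=-28/11, d=(M4−M3)/(6·2)=47/88, b=Δ3−h3·(2M3+M4)/6=16/11
seg 4: a=0, c=M4/2=29/44, d=(M5−M4)/(6·3)=-29/396, b=Δ4−h4·(2M4+M5)/6=-51/22
t_q=15/2 → seg 3, τ=3/2; S=3+16/11·τ+-28/11·τ²+47/88·τ³=885/704

  seg 0: a=5 b=-97/22 c=0 d=31/198
  seg 1: a=-4 b=-2/11 c=31/22 d=-7/44
  seg 2: a=0 b=39/11 c=5/11 d=-1
  seg 3: a=3 b=16/11 c=-28/11 d=47/88
  seg 4: a=0 b=-51/22 c=29/44 d=-29/396
S(15/2) = 885/704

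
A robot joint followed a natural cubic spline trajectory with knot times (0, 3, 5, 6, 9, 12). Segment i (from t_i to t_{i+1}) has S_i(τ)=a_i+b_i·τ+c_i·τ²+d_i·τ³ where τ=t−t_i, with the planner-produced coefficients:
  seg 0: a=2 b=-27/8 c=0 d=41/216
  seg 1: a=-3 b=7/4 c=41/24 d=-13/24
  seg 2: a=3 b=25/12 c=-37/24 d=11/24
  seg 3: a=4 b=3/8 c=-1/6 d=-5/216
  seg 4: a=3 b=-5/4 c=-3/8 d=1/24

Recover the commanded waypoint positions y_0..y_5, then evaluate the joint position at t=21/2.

y_0 = S_0(0) = a_0 = 2
y_1 = S_1(0) = a_1 = -3
y_2 = S_2(0) = a_2 = 3
y_3 = S_3(0) = a_3 = 4
y_4 = S_4(0) = a_4 = 3
y_5 = S_4(3) = -3
t_q=21/2 is in segment 4 (τ=3/2); S_4(τ)=27/64

y_0=2 y_1=-3 y_2=3 y_3=4 y_4=3 y_5=-3
S(21/2) = 27/64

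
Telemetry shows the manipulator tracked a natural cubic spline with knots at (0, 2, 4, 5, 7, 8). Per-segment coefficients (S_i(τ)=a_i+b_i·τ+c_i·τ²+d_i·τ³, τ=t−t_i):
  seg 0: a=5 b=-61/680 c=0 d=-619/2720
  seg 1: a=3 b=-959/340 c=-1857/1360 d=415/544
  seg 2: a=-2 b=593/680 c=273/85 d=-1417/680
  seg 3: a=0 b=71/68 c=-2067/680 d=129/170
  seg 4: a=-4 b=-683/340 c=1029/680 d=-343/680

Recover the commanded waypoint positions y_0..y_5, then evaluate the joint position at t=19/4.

y_0=5 y_1=3 y_2=-2 y_3=0 y_4=-4 y_5=-5
S(19/4) = -18211/43520

y_0 = S_0(0) = a_0 = 5
y_1 = S_1(0) = a_1 = 3
y_2 = S_2(0) = a_2 = -2
y_3 = S_3(0) = a_3 = 0
y_4 = S_4(0) = a_4 = -4
y_5 = S_4(1) = -5
t_q=19/4 is in segment 2 (τ=3/4); S_2(τ)=-18211/43520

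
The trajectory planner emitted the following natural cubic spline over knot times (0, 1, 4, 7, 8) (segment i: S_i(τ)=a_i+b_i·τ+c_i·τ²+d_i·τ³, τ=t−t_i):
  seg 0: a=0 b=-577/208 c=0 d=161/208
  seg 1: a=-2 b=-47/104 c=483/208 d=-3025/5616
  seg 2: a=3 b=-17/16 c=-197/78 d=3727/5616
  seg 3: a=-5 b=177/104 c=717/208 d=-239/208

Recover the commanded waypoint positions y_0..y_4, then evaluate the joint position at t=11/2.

y_0 = S_0(0) = a_0 = 0
y_1 = S_1(0) = a_1 = -2
y_2 = S_2(0) = a_2 = 3
y_3 = S_3(0) = a_3 = -5
y_4 = S_3(1) = -1
t_q=11/2 is in segment 2 (τ=3/2); S_2(τ)=-3389/1664

y_0=0 y_1=-2 y_2=3 y_3=-5 y_4=-1
S(11/2) = -3389/1664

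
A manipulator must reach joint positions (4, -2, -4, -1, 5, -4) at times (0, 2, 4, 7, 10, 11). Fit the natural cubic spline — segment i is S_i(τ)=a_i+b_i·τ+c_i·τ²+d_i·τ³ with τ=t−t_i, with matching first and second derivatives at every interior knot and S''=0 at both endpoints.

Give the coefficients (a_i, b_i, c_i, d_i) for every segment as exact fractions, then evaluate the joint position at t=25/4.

  seg 0: a=4 b=-1758/503 c=0 d=249/2012
  seg 1: a=-2 b=-1011/503 c=747/1006 d=-239/2012
  seg 2: a=-4 b=-234/503 c=15/503 d=692/4527
  seg 3: a=-1 b=1932/503 c=707/503 d=-3047/4527
  seg 4: a=5 b=-2967/503 c=-2340/503 d=780/503
S(25/4) = -6347/2012

Δ: Δ0=-3, Δ1=-1, Δ2=1, Δ3=2, Δ4=-9
row 1: diag=8, rhs=12; c'=1/4, d'=3/2
row 2: denom=10−2·1/4=19/2; d'=(12−2·3/2)/(19/2)=18/19
row 3: denom=12−3·6/19=210/19; d'=(6−3·18/19)/(210/19)=2/7
row 4: denom=8−3·19/70=503/70; d'=(-66−3·2/7)/(503/70)=-4680/503
back: M4=-4680/503
back: M3=2/7−19/70·-4680/503=1414/503
back: M2=18/19−6/19·1414/503=30/503
back: M1=3/2−1/4·30/503=747/503
M: M0=0, M1=747/503, M2=30/503, M3=1414/503, M4=-4680/503, M5=0
seg 0: a=4, c=M0/2=0, d=(M1−M0)/(6·2)=249/2012, b=Δ0−h0·(2M0+M1)/6=-1758/503
seg 1: a=-2, c=M1/2=747/1006, d=(M2−M1)/(6·2)=-239/2012, b=Δ1−h1·(2M1+M2)/6=-1011/503
seg 2: a=-4, c=M2/2=15/503, d=(M3−M2)/(6·3)=692/4527, b=Δ2−h2·(2M2+M3)/6=-234/503
seg 3: a=-1, c=M3/2=707/503, d=(M4−M3)/(6·3)=-3047/4527, b=Δ3−h3·(2M3+M4)/6=1932/503
seg 4: a=5, c=M4/2=-2340/503, d=(M5−M4)/(6·1)=780/503, b=Δ4−h4·(2M4+M5)/6=-2967/503
t_q=25/4 → seg 2, τ=9/4; S=-4+-234/503·τ+15/503·τ²+692/4527·τ³=-6347/2012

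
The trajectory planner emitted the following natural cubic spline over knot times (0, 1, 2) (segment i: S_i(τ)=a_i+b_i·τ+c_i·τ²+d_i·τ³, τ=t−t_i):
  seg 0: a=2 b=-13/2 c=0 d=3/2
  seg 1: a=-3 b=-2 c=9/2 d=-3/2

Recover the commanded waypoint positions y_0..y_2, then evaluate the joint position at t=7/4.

y_0 = S_0(0) = a_0 = 2
y_1 = S_1(0) = a_1 = -3
y_2 = S_1(1) = -2
t_q=7/4 is in segment 1 (τ=3/4); S_1(τ)=-333/128

y_0=2 y_1=-3 y_2=-2
S(7/4) = -333/128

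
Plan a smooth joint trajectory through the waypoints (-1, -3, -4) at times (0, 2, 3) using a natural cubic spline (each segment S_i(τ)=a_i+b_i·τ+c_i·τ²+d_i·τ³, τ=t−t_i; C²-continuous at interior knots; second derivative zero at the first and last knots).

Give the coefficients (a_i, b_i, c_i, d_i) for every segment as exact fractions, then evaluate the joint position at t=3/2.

  seg 0: a=-1 b=-1 c=0 d=0
  seg 1: a=-3 b=-1 c=0 d=0
S(3/2) = -5/2

Δ: Δ0=-1, Δ1=-1
row 1: diag=6, rhs=0; c'=1/6, d'=0
back: M1=0
M: M0=0, M1=0, M2=0
seg 0: a=-1, c=M0/2=0, d=(M1−M0)/(6·2)=0, b=Δ0−h0·(2M0+M1)/6=-1
seg 1: a=-3, c=M1/2=0, d=(M2−M1)/(6·1)=0, b=Δ1−h1·(2M1+M2)/6=-1
t_q=3/2 → seg 0, τ=3/2; S=-1+-1·τ+0·τ²+0·τ³=-5/2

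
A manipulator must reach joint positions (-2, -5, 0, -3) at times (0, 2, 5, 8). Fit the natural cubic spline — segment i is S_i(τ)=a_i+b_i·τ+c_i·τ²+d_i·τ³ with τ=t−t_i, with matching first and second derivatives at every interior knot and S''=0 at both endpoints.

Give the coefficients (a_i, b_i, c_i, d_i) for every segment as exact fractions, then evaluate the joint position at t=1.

  seg 0: a=-2 b=-517/222 c=0 d=23/111
  seg 1: a=-5 b=35/222 c=46/37 d=-493/1998
  seg 2: a=0 b=106/111 c=-217/222 d=217/1998
S(1) = -305/74

Δ: Δ0=-3/2, Δ1=5/3, Δ2=-1
row 1: diag=10, rhs=19; c'=3/10, d'=19/10
row 2: denom=12−3·3/10=111/10; d'=(-16−3·19/10)/(111/10)=-217/111
back: M2=-217/111
back: M1=19/10−3/10·-217/111=92/37
M: M0=0, M1=92/37, M2=-217/111, M3=0
seg 0: a=-2, c=M0/2=0, d=(M1−M0)/(6·2)=23/111, b=Δ0−h0·(2M0+M1)/6=-517/222
seg 1: a=-5, c=M1/2=46/37, d=(M2−M1)/(6·3)=-493/1998, b=Δ1−h1·(2M1+M2)/6=35/222
seg 2: a=0, c=M2/2=-217/222, d=(M3−M2)/(6·3)=217/1998, b=Δ2−h2·(2M2+M3)/6=106/111
t_q=1 → seg 0, τ=1; S=-2+-517/222·τ+0·τ²+23/111·τ³=-305/74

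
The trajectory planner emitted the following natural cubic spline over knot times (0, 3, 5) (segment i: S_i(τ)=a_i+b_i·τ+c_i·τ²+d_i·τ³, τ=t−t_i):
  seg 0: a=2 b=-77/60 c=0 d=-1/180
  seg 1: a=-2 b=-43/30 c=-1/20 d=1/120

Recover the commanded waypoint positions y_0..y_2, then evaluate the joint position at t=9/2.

y_0 = S_0(0) = a_0 = 2
y_1 = S_1(0) = a_1 = -2
y_2 = S_1(2) = -5
t_q=9/2 is in segment 1 (τ=3/2); S_1(τ)=-271/64

y_0=2 y_1=-2 y_2=-5
S(9/2) = -271/64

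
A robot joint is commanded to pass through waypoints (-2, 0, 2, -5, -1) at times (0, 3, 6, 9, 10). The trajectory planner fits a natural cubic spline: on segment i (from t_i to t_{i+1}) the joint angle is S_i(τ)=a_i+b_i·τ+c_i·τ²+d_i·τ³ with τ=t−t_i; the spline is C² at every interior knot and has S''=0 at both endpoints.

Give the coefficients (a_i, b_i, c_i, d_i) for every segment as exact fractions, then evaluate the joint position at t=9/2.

  seg 0: a=-2 b=29/108 c=0 d=43/972
  seg 1: a=0 b=79/54 c=43/108 d=-215/972
  seg 2: a=2 b=-229/108 c=-43/27 d=493/972
  seg 3: a=-5 b=109/54 c=107/36 d=-107/108
S(9/2) = 75/32

Δ: Δ0=2/3, Δ1=2/3, Δ2=-7/3, Δ3=4
row 1: diag=12, rhs=0; c'=1/4, d'=0
row 2: denom=12−3·1/4=45/4; d'=(-18−3·0)/(45/4)=-8/5
row 3: denom=8−3·4/15=36/5; d'=(38−3·-8/5)/(36/5)=107/18
back: M3=107/18
back: M2=-8/5−4/15·107/18=-86/27
back: M1=0−1/4·-86/27=43/54
M: M0=0, M1=43/54, M2=-86/27, M3=107/18, M4=0
seg 0: a=-2, c=M0/2=0, d=(M1−M0)/(6·3)=43/972, b=Δ0−h0·(2M0+M1)/6=29/108
seg 1: a=0, c=M1/2=43/108, d=(M2−M1)/(6·3)=-215/972, b=Δ1−h1·(2M1+M2)/6=79/54
seg 2: a=2, c=M2/2=-43/27, d=(M3−M2)/(6·3)=493/972, b=Δ2−h2·(2M2+M3)/6=-229/108
seg 3: a=-5, c=M3/2=107/36, d=(M4−M3)/(6·1)=-107/108, b=Δ3−h3·(2M3+M4)/6=109/54
t_q=9/2 → seg 1, τ=3/2; S=0+79/54·τ+43/108·τ²+-215/972·τ³=75/32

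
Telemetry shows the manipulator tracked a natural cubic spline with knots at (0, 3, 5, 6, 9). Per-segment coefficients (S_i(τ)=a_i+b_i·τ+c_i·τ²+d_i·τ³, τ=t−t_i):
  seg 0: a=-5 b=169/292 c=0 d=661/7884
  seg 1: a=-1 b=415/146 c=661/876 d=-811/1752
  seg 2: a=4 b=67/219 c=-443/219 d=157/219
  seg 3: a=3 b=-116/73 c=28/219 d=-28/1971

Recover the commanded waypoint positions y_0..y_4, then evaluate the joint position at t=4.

y_0=-5 y_1=-1 y_2=4 y_3=3 y_4=-1
S(4) = 3739/1752

y_0 = S_0(0) = a_0 = -5
y_1 = S_1(0) = a_1 = -1
y_2 = S_2(0) = a_2 = 4
y_3 = S_3(0) = a_3 = 3
y_4 = S_3(3) = -1
t_q=4 is in segment 1 (τ=1); S_1(τ)=3739/1752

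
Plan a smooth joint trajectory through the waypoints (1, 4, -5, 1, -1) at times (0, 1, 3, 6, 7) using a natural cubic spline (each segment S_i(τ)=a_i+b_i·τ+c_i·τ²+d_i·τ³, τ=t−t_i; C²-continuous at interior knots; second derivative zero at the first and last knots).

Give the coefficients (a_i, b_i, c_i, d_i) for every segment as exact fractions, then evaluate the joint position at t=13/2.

Δ: Δ0=3, Δ1=-9/2, Δ2=2, Δ3=-2
row 1: diag=6, rhs=-45; c'=1/3, d'=-15/2
row 2: denom=10−2·1/3=28/3; d'=(39−2·-15/2)/(28/3)=81/14
row 3: denom=8−3·9/28=197/28; d'=(-24−3·81/14)/(197/28)=-1158/197
back: M3=-1158/197
back: M2=81/14−9/28·-1158/197=1512/197
back: M1=-15/2−1/3·1512/197=-3963/394
M: M0=0, M1=-3963/394, M2=1512/197, M3=-1158/197, M4=0
seg 0: a=1, c=M0/2=0, d=(M1−M0)/(6·1)=-1321/788, b=Δ0−h0·(2M0+M1)/6=3685/788
seg 1: a=4, c=M1/2=-3963/788, d=(M2−M1)/(6·2)=2329/1576, b=Δ1−h1·(2M1+M2)/6=-139/394
seg 2: a=-5, c=M2/2=756/197, d=(M3−M2)/(6·3)=-445/591, b=Δ2−h2·(2M2+M3)/6=-539/197
seg 3: a=1, c=M3/2=-579/197, d=(M4−M3)/(6·1)=193/197, b=Δ3−h3·(2M3+M4)/6=-8/197
t_q=13/2 → seg 3, τ=1/2; S=1+-8/197·τ+-579/197·τ²+193/197·τ³=579/1576

  seg 0: a=1 b=3685/788 c=0 d=-1321/788
  seg 1: a=4 b=-139/394 c=-3963/788 d=2329/1576
  seg 2: a=-5 b=-539/197 c=756/197 d=-445/591
  seg 3: a=1 b=-8/197 c=-579/197 d=193/197
S(13/2) = 579/1576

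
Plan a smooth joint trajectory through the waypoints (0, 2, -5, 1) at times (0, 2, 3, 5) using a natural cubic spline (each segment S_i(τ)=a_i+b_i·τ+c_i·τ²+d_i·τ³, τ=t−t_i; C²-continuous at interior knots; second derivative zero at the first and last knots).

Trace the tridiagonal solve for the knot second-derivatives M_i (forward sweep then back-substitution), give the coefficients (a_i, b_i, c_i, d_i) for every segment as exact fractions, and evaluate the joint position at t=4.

Δ: Δ0=1, Δ1=-7, Δ2=3
row 1: diag=6, rhs=-48; c'=1/6, d'=-8
row 2: denom=6−1·1/6=35/6; d'=(60−1·-8)/(35/6)=408/35
back: M2=408/35
back: M1=-8−1/6·408/35=-348/35
M: M0=0, M1=-348/35, M2=408/35, M3=0
seg 0: a=0, c=M0/2=0, d=(M1−M0)/(6·2)=-29/35, b=Δ0−h0·(2M0+M1)/6=151/35
seg 1: a=2, c=M1/2=-174/35, d=(M2−M1)/(6·1)=18/5, b=Δ1−h1·(2M1+M2)/6=-197/35
seg 2: a=-5, c=M2/2=204/35, d=(M3−M2)/(6·2)=-34/35, b=Δ2−h2·(2M2+M3)/6=-167/35
t_q=4 → seg 2, τ=1; S=-5+-167/35·τ+204/35·τ²+-34/35·τ³=-172/35

  seg 0: a=0 b=151/35 c=0 d=-29/35
  seg 1: a=2 b=-197/35 c=-174/35 d=18/5
  seg 2: a=-5 b=-167/35 c=204/35 d=-34/35
S(4) = -172/35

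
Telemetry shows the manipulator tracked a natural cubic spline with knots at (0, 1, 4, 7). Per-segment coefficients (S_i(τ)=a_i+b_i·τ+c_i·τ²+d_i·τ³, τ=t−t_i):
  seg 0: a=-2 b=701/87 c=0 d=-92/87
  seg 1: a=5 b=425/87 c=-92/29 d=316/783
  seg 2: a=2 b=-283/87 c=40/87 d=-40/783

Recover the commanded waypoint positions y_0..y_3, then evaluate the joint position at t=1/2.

y_0=-2 y_1=5 y_2=2 y_3=-5
S(1/2) = 55/29

y_0 = S_0(0) = a_0 = -2
y_1 = S_1(0) = a_1 = 5
y_2 = S_2(0) = a_2 = 2
y_3 = S_2(3) = -5
t_q=1/2 is in segment 0 (τ=1/2); S_0(τ)=55/29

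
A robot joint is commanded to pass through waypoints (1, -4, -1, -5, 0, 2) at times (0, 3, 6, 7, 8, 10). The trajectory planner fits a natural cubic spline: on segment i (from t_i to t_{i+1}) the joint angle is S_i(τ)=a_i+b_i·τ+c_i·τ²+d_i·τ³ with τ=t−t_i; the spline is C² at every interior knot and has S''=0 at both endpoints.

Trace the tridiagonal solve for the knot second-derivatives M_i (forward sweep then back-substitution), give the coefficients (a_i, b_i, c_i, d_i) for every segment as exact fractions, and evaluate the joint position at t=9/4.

  seg 0: a=1 b=-6196/1929 c=0 d=2981/17361
  seg 1: a=-4 b=2747/1929 c=2981/1929 d=-9761/17361
  seg 2: a=-1 b=-8650/1929 c=-2260/643 d=7714/1929
  seg 3: a=-5 b=932/1929 c=5454/643 d=-7649/1929
  seg 4: a=0 b=10709/1929 c=-2195/643 d=2195/3858
S(9/4) = -175769/41152

Δ: Δ0=-5/3, Δ1=1, Δ2=-4, Δ3=5, Δ4=1
row 1: diag=12, rhs=16; c'=1/4, d'=4/3
row 2: denom=8−3·1/4=29/4; d'=(-30−3·4/3)/(29/4)=-136/29
row 3: denom=4−1·4/29=112/29; d'=(54−1·-136/29)/(112/29)=851/56
row 4: denom=6−1·29/112=643/112; d'=(-24−1·851/56)/(643/112)=-4390/643
back: M4=-4390/643
back: M3=851/56−29/112·-4390/643=10908/643
back: M2=-136/29−4/29·10908/643=-4520/643
back: M1=4/3−1/4·-4520/643=5962/1929
M: M0=0, M1=5962/1929, M2=-4520/643, M3=10908/643, M4=-4390/643, M5=0
seg 0: a=1, c=M0/2=0, d=(M1−M0)/(6·3)=2981/17361, b=Δ0−h0·(2M0+M1)/6=-6196/1929
seg 1: a=-4, c=M1/2=2981/1929, d=(M2−M1)/(6·3)=-9761/17361, b=Δ1−h1·(2M1+M2)/6=2747/1929
seg 2: a=-1, c=M2/2=-2260/643, d=(M3−M2)/(6·1)=7714/1929, b=Δ2−h2·(2M2+M3)/6=-8650/1929
seg 3: a=-5, c=M3/2=5454/643, d=(M4−M3)/(6·1)=-7649/1929, b=Δ3−h3·(2M3+M4)/6=932/1929
seg 4: a=0, c=M4/2=-2195/643, d=(M5−M4)/(6·2)=2195/3858, b=Δ4−h4·(2M4+M5)/6=10709/1929
t_q=9/4 → seg 0, τ=9/4; S=1+-6196/1929·τ+0·τ²+2981/17361·τ³=-175769/41152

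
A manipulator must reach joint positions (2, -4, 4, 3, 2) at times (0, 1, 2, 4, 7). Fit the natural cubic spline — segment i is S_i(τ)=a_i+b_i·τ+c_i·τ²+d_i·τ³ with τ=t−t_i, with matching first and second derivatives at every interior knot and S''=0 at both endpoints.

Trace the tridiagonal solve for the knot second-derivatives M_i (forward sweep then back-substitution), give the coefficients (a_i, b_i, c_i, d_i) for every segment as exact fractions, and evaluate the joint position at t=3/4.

  seg 0: a=2 b=-3230/321 c=0 d=1304/321
  seg 1: a=-4 b=682/321 c=1304/107 d=-2026/321
  seg 2: a=4 b=2428/321 c=-722/107 d=3487/2568
  seg 3: a=3 b=-2011/642 c=599/428 d=-599/3852
S(3/4) = -3281/856

Δ: Δ0=-6, Δ1=8, Δ2=-1/2, Δ3=-1/3
row 1: diag=4, rhs=84; c'=1/4, d'=21
row 2: denom=6−1·1/4=23/4; d'=(-51−1·21)/(23/4)=-288/23
row 3: denom=10−2·8/23=214/23; d'=(1−2·-288/23)/(214/23)=599/214
back: M3=599/214
back: M2=-288/23−8/23·599/214=-1444/107
back: M1=21−1/4·-1444/107=2608/107
M: M0=0, M1=2608/107, M2=-1444/107, M3=599/214, M4=0
seg 0: a=2, c=M0/2=0, d=(M1−M0)/(6·1)=1304/321, b=Δ0−h0·(2M0+M1)/6=-3230/321
seg 1: a=-4, c=M1/2=1304/107, d=(M2−M1)/(6·1)=-2026/321, b=Δ1−h1·(2M1+M2)/6=682/321
seg 2: a=4, c=M2/2=-722/107, d=(M3−M2)/(6·2)=3487/2568, b=Δ2−h2·(2M2+M3)/6=2428/321
seg 3: a=3, c=M3/2=599/428, d=(M4−M3)/(6·3)=-599/3852, b=Δ3−h3·(2M3+M4)/6=-2011/642
t_q=3/4 → seg 0, τ=3/4; S=2+-3230/321·τ+0·τ²+1304/321·τ³=-3281/856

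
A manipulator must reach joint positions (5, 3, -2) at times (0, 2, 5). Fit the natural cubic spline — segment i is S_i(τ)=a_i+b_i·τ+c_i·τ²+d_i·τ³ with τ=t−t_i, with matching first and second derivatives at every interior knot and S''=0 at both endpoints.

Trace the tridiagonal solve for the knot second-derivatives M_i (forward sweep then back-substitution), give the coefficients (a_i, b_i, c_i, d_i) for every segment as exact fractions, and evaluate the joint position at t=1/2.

Δ: Δ0=-1, Δ1=-5/3
row 1: diag=10, rhs=-4; c'=3/10, d'=-2/5
back: M1=-2/5
M: M0=0, M1=-2/5, M2=0
seg 0: a=5, c=M0/2=0, d=(M1−M0)/(6·2)=-1/30, b=Δ0−h0·(2M0+M1)/6=-13/15
seg 1: a=3, c=M1/2=-1/5, d=(M2−M1)/(6·3)=1/45, b=Δ1−h1·(2M1+M2)/6=-19/15
t_q=1/2 → seg 0, τ=1/2; S=5+-13/15·τ+0·τ²+-1/30·τ³=73/16

  seg 0: a=5 b=-13/15 c=0 d=-1/30
  seg 1: a=3 b=-19/15 c=-1/5 d=1/45
S(1/2) = 73/16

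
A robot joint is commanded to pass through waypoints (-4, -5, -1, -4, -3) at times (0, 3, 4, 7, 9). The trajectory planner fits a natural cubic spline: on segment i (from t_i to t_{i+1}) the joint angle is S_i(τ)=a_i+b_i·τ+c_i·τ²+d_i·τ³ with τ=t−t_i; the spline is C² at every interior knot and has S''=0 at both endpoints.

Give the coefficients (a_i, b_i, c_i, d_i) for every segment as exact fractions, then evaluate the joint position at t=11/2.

  seg 0: a=-4 b=-2545/1116 c=0 d=2173/10044
  seg 1: a=-5 b=1987/558 c=2173/1116 d=-187/124
  seg 2: a=-1 b=3271/1116 c=-719/279 d=4241/10044
  seg 3: a=-4 b=-631/558 c=455/372 d=-455/2232
S(11/2) = -969/992

Δ: Δ0=-1/3, Δ1=4, Δ2=-1, Δ3=1/2
row 1: diag=8, rhs=26; c'=1/8, d'=13/4
row 2: denom=8−1·1/8=63/8; d'=(-30−1·13/4)/(63/8)=-38/9
row 3: denom=10−3·8/21=62/7; d'=(9−3·-38/9)/(62/7)=455/186
back: M3=455/186
back: M2=-38/9−8/21·455/186=-1438/279
back: M1=13/4−1/8·-1438/279=2173/558
M: M0=0, M1=2173/558, M2=-1438/279, M3=455/186, M4=0
seg 0: a=-4, c=M0/2=0, d=(M1−M0)/(6·3)=2173/10044, b=Δ0−h0·(2M0+M1)/6=-2545/1116
seg 1: a=-5, c=M1/2=2173/1116, d=(M2−M1)/(6·1)=-187/124, b=Δ1−h1·(2M1+M2)/6=1987/558
seg 2: a=-1, c=M2/2=-719/279, d=(M3−M2)/(6·3)=4241/10044, b=Δ2−h2·(2M2+M3)/6=3271/1116
seg 3: a=-4, c=M3/2=455/372, d=(M4−M3)/(6·2)=-455/2232, b=Δ3−h3·(2M3+M4)/6=-631/558
t_q=11/2 → seg 2, τ=3/2; S=-1+3271/1116·τ+-719/279·τ²+4241/10044·τ³=-969/992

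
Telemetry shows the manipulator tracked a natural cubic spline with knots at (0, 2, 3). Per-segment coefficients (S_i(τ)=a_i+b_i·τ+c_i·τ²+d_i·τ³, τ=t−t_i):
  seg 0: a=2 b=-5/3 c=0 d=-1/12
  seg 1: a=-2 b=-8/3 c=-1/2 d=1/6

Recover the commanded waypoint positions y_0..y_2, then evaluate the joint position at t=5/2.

y_0=2 y_1=-2 y_2=-5
S(5/2) = -55/16

y_0 = S_0(0) = a_0 = 2
y_1 = S_1(0) = a_1 = -2
y_2 = S_1(1) = -5
t_q=5/2 is in segment 1 (τ=1/2); S_1(τ)=-55/16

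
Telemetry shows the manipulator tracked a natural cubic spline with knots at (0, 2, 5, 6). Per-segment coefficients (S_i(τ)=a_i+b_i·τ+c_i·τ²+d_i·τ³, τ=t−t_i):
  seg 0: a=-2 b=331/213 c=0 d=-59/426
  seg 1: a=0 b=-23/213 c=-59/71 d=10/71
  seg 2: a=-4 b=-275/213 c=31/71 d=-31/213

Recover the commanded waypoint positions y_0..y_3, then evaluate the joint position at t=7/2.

y_0=-2 y_1=0 y_2=-4 y_3=-5
S(7/2) = -221/142

y_0 = S_0(0) = a_0 = -2
y_1 = S_1(0) = a_1 = 0
y_2 = S_2(0) = a_2 = -4
y_3 = S_2(1) = -5
t_q=7/2 is in segment 1 (τ=3/2); S_1(τ)=-221/142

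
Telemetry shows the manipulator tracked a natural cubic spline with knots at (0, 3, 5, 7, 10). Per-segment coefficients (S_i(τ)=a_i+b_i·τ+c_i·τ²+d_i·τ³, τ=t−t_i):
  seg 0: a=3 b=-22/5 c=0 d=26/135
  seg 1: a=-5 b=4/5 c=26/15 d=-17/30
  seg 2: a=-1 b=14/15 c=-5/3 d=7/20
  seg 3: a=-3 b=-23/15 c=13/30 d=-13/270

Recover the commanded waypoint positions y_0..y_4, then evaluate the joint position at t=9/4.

y_0=3 y_1=-5 y_2=-1 y_3=-3 y_4=-5
S(9/4) = -753/160

y_0 = S_0(0) = a_0 = 3
y_1 = S_1(0) = a_1 = -5
y_2 = S_2(0) = a_2 = -1
y_3 = S_3(0) = a_3 = -3
y_4 = S_3(3) = -5
t_q=9/4 is in segment 0 (τ=9/4); S_0(τ)=-753/160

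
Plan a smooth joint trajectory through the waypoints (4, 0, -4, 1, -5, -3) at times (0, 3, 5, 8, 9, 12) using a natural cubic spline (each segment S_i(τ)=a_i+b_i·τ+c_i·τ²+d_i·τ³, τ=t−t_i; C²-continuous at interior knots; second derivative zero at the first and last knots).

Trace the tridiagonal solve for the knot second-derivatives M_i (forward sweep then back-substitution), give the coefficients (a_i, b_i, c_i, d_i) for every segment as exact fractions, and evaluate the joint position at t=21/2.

  seg 0: a=4 b=-563/888 c=0 d=-23/296
  seg 1: a=0 b=-1213/444 c=-207/296 d=473/888
  seg 2: a=-4 b=383/444 c=739/296 d=-1979/2664
  seg 3: a=1 b=-3743/888 c=-155/37 d=2135/888
  seg 4: a=-5 b=-2389/444 c=895/296 d=-895/2664
S(21/2) = -17527/2368

Δ: Δ0=-4/3, Δ1=-2, Δ2=5/3, Δ3=-6, Δ4=2/3
row 1: diag=10, rhs=-4; c'=1/5, d'=-2/5
row 2: denom=10−2·1/5=48/5; d'=(22−2·-2/5)/(48/5)=19/8
row 3: denom=8−3·5/16=113/16; d'=(-46−3·19/8)/(113/16)=-850/113
row 4: denom=8−1·16/113=888/113; d'=(40−1·-850/113)/(888/113)=895/148
back: M4=895/148
back: M3=-850/113−16/113·895/148=-310/37
back: M2=19/8−5/16·-310/37=739/148
back: M1=-2/5−1/5·739/148=-207/148
M: M0=0, M1=-207/148, M2=739/148, M3=-310/37, M4=895/148, M5=0
seg 0: a=4, c=M0/2=0, d=(M1−M0)/(6·3)=-23/296, b=Δ0−h0·(2M0+M1)/6=-563/888
seg 1: a=0, c=M1/2=-207/296, d=(M2−M1)/(6·2)=473/888, b=Δ1−h1·(2M1+M2)/6=-1213/444
seg 2: a=-4, c=M2/2=739/296, d=(M3−M2)/(6·3)=-1979/2664, b=Δ2−h2·(2M2+M3)/6=383/444
seg 3: a=1, c=M3/2=-155/37, d=(M4−M3)/(6·1)=2135/888, b=Δ3−h3·(2M3+M4)/6=-3743/888
seg 4: a=-5, c=M4/2=895/296, d=(M5−M4)/(6·3)=-895/2664, b=Δ4−h4·(2M4+M5)/6=-2389/444
t_q=21/2 → seg 4, τ=3/2; S=-5+-2389/444·τ+895/296·τ²+-895/2664·τ³=-17527/2368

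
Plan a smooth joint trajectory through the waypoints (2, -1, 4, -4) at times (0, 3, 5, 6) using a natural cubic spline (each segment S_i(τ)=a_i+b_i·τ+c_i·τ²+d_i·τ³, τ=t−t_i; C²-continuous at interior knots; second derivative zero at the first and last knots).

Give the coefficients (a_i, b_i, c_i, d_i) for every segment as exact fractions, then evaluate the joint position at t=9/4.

  seg 0: a=2 b=-13/4 c=0 d=1/4
  seg 1: a=-1 b=7/2 c=9/4 d=-11/8
  seg 2: a=4 b=-4 c=-6 d=2
S(9/4) = -631/256

Δ: Δ0=-1, Δ1=5/2, Δ2=-8
row 1: diag=10, rhs=21; c'=1/5, d'=21/10
row 2: denom=6−2·1/5=28/5; d'=(-63−2·21/10)/(28/5)=-12
back: M2=-12
back: M1=21/10−1/5·-12=9/2
M: M0=0, M1=9/2, M2=-12, M3=0
seg 0: a=2, c=M0/2=0, d=(M1−M0)/(6·3)=1/4, b=Δ0−h0·(2M0+M1)/6=-13/4
seg 1: a=-1, c=M1/2=9/4, d=(M2−M1)/(6·2)=-11/8, b=Δ1−h1·(2M1+M2)/6=7/2
seg 2: a=4, c=M2/2=-6, d=(M3−M2)/(6·1)=2, b=Δ2−h2·(2M2+M3)/6=-4
t_q=9/4 → seg 0, τ=9/4; S=2+-13/4·τ+0·τ²+1/4·τ³=-631/256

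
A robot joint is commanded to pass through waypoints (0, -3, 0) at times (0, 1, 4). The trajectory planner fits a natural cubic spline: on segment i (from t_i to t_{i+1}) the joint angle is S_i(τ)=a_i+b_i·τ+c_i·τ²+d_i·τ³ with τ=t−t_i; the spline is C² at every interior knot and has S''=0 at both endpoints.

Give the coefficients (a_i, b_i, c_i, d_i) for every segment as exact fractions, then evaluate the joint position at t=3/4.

Δ: Δ0=-3, Δ1=1
row 1: diag=8, rhs=24; c'=3/8, d'=3
back: M1=3
M: M0=0, M1=3, M2=0
seg 0: a=0, c=M0/2=0, d=(M1−M0)/(6·1)=1/2, b=Δ0−h0·(2M0+M1)/6=-7/2
seg 1: a=-3, c=M1/2=3/2, d=(M2−M1)/(6·3)=-1/6, b=Δ1−h1·(2M1+M2)/6=-2
t_q=3/4 → seg 0, τ=3/4; S=0+-7/2·τ+0·τ²+1/2·τ³=-309/128

  seg 0: a=0 b=-7/2 c=0 d=1/2
  seg 1: a=-3 b=-2 c=3/2 d=-1/6
S(3/4) = -309/128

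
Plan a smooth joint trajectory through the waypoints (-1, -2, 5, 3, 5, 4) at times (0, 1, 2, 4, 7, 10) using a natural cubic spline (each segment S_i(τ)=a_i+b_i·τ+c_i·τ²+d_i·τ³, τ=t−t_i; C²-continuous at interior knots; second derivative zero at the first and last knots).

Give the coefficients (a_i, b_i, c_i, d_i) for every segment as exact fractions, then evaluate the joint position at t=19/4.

  seg 0: a=-1 b=-8239/2361 c=0 d=5878/2361
  seg 1: a=-2 b=9395/2361 c=5878/787 d=-10502/2361
  seg 2: a=5 b=13157/2361 c=-4624/787 d=6113/4722
  seg 3: a=3 b=-5653/2361 c=1489/787 d=-686/2361
  seg 4: a=5 b=2627/2361 c=-569/787 d=569/7083
S(19/4) = 54043/25184

Δ: Δ0=-1, Δ1=7, Δ2=-1, Δ3=2/3, Δ4=-1/3
row 1: diag=4, rhs=48; c'=1/4, d'=12
row 2: denom=6−1·1/4=23/4; d'=(-48−1·12)/(23/4)=-240/23
row 3: denom=10−2·8/23=214/23; d'=(10−2·-240/23)/(214/23)=355/107
row 4: denom=12−3·69/214=2361/214; d'=(-6−3·355/107)/(2361/214)=-1138/787
back: M4=-1138/787
back: M3=355/107−69/214·-1138/787=2978/787
back: M2=-240/23−8/23·2978/787=-9248/787
back: M1=12−1/4·-9248/787=11756/787
M: M0=0, M1=11756/787, M2=-9248/787, M3=2978/787, M4=-1138/787, M5=0
seg 0: a=-1, c=M0/2=0, d=(M1−M0)/(6·1)=5878/2361, b=Δ0−h0·(2M0+M1)/6=-8239/2361
seg 1: a=-2, c=M1/2=5878/787, d=(M2−M1)/(6·1)=-10502/2361, b=Δ1−h1·(2M1+M2)/6=9395/2361
seg 2: a=5, c=M2/2=-4624/787, d=(M3−M2)/(6·2)=6113/4722, b=Δ2−h2·(2M2+M3)/6=13157/2361
seg 3: a=3, c=M3/2=1489/787, d=(M4−M3)/(6·3)=-686/2361, b=Δ3−h3·(2M3+M4)/6=-5653/2361
seg 4: a=5, c=M4/2=-569/787, d=(M5−M4)/(6·3)=569/7083, b=Δ4−h4·(2M4+M5)/6=2627/2361
t_q=19/4 → seg 3, τ=3/4; S=3+-5653/2361·τ+1489/787·τ²+-686/2361·τ³=54043/25184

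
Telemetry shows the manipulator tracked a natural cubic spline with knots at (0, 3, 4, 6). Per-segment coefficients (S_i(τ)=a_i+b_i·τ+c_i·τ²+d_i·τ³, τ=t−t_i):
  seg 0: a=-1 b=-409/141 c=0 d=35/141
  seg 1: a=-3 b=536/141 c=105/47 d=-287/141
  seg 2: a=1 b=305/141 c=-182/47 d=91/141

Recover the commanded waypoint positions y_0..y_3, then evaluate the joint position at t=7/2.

y_0 = S_0(0) = a_0 = -1
y_1 = S_1(0) = a_1 = -3
y_2 = S_2(0) = a_2 = 1
y_3 = S_2(2) = -5
t_q=7/2 is in segment 1 (τ=1/2); S_1(τ)=-299/376

y_0=-1 y_1=-3 y_2=1 y_3=-5
S(7/2) = -299/376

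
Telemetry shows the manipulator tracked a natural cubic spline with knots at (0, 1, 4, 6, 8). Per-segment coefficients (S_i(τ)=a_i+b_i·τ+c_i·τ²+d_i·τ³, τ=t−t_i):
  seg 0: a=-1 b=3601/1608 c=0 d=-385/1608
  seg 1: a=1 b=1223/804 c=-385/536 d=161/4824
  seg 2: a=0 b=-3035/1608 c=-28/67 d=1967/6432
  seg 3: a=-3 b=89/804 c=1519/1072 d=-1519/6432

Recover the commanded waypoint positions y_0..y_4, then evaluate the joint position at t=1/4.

y_0 = S_0(0) = a_0 = -1
y_1 = S_1(0) = a_1 = 1
y_2 = S_2(0) = a_2 = 0
y_3 = S_3(0) = a_3 = -3
y_4 = S_3(2) = 1
t_q=1/4 is in segment 0 (τ=1/4); S_0(τ)=-15227/34304

y_0=-1 y_1=1 y_2=0 y_3=-3 y_4=1
S(1/4) = -15227/34304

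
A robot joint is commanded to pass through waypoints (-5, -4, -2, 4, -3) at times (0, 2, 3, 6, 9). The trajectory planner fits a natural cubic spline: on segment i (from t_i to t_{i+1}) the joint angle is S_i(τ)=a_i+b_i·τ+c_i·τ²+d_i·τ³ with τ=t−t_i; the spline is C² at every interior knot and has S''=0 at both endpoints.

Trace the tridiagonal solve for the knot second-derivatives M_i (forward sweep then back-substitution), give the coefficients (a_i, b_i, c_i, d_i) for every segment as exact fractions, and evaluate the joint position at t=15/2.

Δ: Δ0=1/2, Δ1=2, Δ2=2, Δ3=-7/3
row 1: diag=6, rhs=9; c'=1/6, d'=3/2
row 2: denom=8−1·1/6=47/6; d'=(0−1·3/2)/(47/6)=-9/47
row 3: denom=12−3·18/47=510/47; d'=(-26−3·-9/47)/(510/47)=-239/102
back: M3=-239/102
back: M2=-9/47−18/47·-239/102=12/17
back: M1=3/2−1/6·12/17=47/34
M: M0=0, M1=47/34, M2=12/17, M3=-239/102, M4=0
seg 0: a=-5, c=M0/2=0, d=(M1−M0)/(6·2)=47/408, b=Δ0−h0·(2M0+M1)/6=2/51
seg 1: a=-4, c=M1/2=47/68, d=(M2−M1)/(6·1)=-23/204, b=Δ1−h1·(2M1+M2)/6=145/102
seg 2: a=-2, c=M2/2=6/17, d=(M3−M2)/(6·3)=-311/1836, b=Δ2−h2·(2M2+M3)/6=503/204
seg 3: a=4, c=M3/2=-239/204, d=(M4−M3)/(6·3)=239/1836, b=Δ3−h3·(2M3+M4)/6=1/102
t_q=15/2 → seg 3, τ=3/2; S=4+1/102·τ+-239/204·τ²+239/1836·τ³=989/544

  seg 0: a=-5 b=2/51 c=0 d=47/408
  seg 1: a=-4 b=145/102 c=47/68 d=-23/204
  seg 2: a=-2 b=503/204 c=6/17 d=-311/1836
  seg 3: a=4 b=1/102 c=-239/204 d=239/1836
S(15/2) = 989/544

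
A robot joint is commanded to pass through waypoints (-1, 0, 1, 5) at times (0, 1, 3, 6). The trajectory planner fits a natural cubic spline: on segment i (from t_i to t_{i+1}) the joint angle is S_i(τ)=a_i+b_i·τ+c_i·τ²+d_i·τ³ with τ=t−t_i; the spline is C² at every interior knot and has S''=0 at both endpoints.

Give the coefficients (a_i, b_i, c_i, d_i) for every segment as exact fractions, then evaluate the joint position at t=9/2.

Δ: Δ0=1, Δ1=1/2, Δ2=4/3
row 1: diag=6, rhs=-3; c'=1/3, d'=-1/2
row 2: denom=10−2·1/3=28/3; d'=(5−2·-1/2)/(28/3)=9/14
back: M2=9/14
back: M1=-1/2−1/3·9/14=-5/7
M: M0=0, M1=-5/7, M2=9/14, M3=0
seg 0: a=-1, c=M0/2=0, d=(M1−M0)/(6·1)=-5/42, b=Δ0−h0·(2M0+M1)/6=47/42
seg 1: a=0, c=M1/2=-5/14, d=(M2−M1)/(6·2)=19/168, b=Δ1−h1·(2M1+M2)/6=16/21
seg 2: a=1, c=M2/2=9/28, d=(M3−M2)/(6·3)=-1/28, b=Δ2−h2·(2M2+M3)/6=29/42
t_q=9/2 → seg 2, τ=3/2; S=1+29/42·τ+9/28·τ²+-1/28·τ³=591/224

  seg 0: a=-1 b=47/42 c=0 d=-5/42
  seg 1: a=0 b=16/21 c=-5/14 d=19/168
  seg 2: a=1 b=29/42 c=9/28 d=-1/28
S(9/2) = 591/224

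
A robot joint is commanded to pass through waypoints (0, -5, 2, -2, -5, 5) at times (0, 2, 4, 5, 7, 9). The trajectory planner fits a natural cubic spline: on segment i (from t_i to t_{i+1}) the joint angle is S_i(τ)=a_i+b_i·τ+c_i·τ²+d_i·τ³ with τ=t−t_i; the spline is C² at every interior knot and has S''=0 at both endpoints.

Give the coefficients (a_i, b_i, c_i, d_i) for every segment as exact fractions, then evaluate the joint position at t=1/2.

Δ: Δ0=-5/2, Δ1=7/2, Δ2=-4, Δ3=-3/2, Δ4=5
row 1: diag=8, rhs=36; c'=1/4, d'=9/2
row 2: denom=6−2·1/4=11/2; d'=(-45−2·9/2)/(11/2)=-108/11
row 3: denom=6−1·2/11=64/11; d'=(15−1·-108/11)/(64/11)=273/64
row 4: denom=8−2·11/32=117/16; d'=(39−2·273/64)/(117/16)=25/6
back: M4=25/6
back: M3=273/64−11/32·25/6=17/6
back: M2=-108/11−2/11·17/6=-31/3
back: M1=9/2−1/4·-31/3=85/12
M: M0=0, M1=85/12, M2=-31/3, M3=17/6, M4=25/6, M5=0
seg 0: a=0, c=M0/2=0, d=(M1−M0)/(6·2)=85/144, b=Δ0−h0·(2M0+M1)/6=-175/36
seg 1: a=-5, c=M1/2=85/24, d=(M2−M1)/(6·2)=-209/144, b=Δ1−h1·(2M1+M2)/6=20/9
seg 2: a=2, c=M2/2=-31/6, d=(M3−M2)/(6·1)=79/36, b=Δ2−h2·(2M2+M3)/6=-37/36
seg 3: a=-2, c=M3/2=17/12, d=(M4−M3)/(6·2)=1/9, b=Δ3−h3·(2M3+M4)/6=-43/9
seg 4: a=-5, c=M4/2=25/12, d=(M5−M4)/(6·2)=-25/72, b=Δ4−h4·(2M4+M5)/6=20/9
t_q=1/2 → seg 0, τ=1/2; S=0+-175/36·τ+0·τ²+85/144·τ³=-905/384

  seg 0: a=0 b=-175/36 c=0 d=85/144
  seg 1: a=-5 b=20/9 c=85/24 d=-209/144
  seg 2: a=2 b=-37/36 c=-31/6 d=79/36
  seg 3: a=-2 b=-43/9 c=17/12 d=1/9
  seg 4: a=-5 b=20/9 c=25/12 d=-25/72
S(1/2) = -905/384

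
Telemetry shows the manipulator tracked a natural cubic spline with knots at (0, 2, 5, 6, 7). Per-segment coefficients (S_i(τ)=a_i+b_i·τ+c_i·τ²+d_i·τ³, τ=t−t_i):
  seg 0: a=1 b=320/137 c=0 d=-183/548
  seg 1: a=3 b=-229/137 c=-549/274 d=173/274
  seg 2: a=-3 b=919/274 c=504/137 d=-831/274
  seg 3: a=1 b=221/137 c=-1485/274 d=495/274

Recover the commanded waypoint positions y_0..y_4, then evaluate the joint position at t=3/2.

y_0=1 y_1=3 y_2=-3 y_3=1 y_4=-1
S(3/2) = 14803/4384

y_0 = S_0(0) = a_0 = 1
y_1 = S_1(0) = a_1 = 3
y_2 = S_2(0) = a_2 = -3
y_3 = S_3(0) = a_3 = 1
y_4 = S_3(1) = -1
t_q=3/2 is in segment 0 (τ=3/2); S_0(τ)=14803/4384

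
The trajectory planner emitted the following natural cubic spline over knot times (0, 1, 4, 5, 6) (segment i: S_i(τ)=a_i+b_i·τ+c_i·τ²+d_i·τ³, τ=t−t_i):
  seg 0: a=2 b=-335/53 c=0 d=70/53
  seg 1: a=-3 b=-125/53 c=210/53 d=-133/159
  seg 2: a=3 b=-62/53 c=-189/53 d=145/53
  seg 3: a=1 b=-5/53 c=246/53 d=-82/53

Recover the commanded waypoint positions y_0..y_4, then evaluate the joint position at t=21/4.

y_0 = S_0(0) = a_0 = 2
y_1 = S_1(0) = a_1 = -3
y_2 = S_2(0) = a_2 = 3
y_3 = S_3(0) = a_3 = 1
y_4 = S_3(1) = 4
t_q=21/4 is in segment 3 (τ=1/4); S_3(τ)=2107/1696

y_0=2 y_1=-3 y_2=3 y_3=1 y_4=4
S(21/4) = 2107/1696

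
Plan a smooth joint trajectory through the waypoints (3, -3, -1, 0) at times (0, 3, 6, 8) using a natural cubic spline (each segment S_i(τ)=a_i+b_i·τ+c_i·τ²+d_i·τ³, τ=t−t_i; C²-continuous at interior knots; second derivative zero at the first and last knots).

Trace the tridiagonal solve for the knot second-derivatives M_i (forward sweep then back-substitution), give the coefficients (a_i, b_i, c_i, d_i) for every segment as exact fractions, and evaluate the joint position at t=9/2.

  seg 0: a=3 b=-607/222 c=0 d=163/1998
  seg 1: a=-3 b=-59/111 c=163/222 d=-223/1998
  seg 2: a=-1 b=191/222 c=-10/37 d=5/111
S(9/2) = -1493/592

Δ: Δ0=-2, Δ1=2/3, Δ2=1/2
row 1: diag=12, rhs=16; c'=1/4, d'=4/3
row 2: denom=10−3·1/4=37/4; d'=(-1−3·4/3)/(37/4)=-20/37
back: M2=-20/37
back: M1=4/3−1/4·-20/37=163/111
M: M0=0, M1=163/111, M2=-20/37, M3=0
seg 0: a=3, c=M0/2=0, d=(M1−M0)/(6·3)=163/1998, b=Δ0−h0·(2M0+M1)/6=-607/222
seg 1: a=-3, c=M1/2=163/222, d=(M2−M1)/(6·3)=-223/1998, b=Δ1−h1·(2M1+M2)/6=-59/111
seg 2: a=-1, c=M2/2=-10/37, d=(M3−M2)/(6·2)=5/111, b=Δ2−h2·(2M2+M3)/6=191/222
t_q=9/2 → seg 1, τ=3/2; S=-3+-59/111·τ+163/222·τ²+-223/1998·τ³=-1493/592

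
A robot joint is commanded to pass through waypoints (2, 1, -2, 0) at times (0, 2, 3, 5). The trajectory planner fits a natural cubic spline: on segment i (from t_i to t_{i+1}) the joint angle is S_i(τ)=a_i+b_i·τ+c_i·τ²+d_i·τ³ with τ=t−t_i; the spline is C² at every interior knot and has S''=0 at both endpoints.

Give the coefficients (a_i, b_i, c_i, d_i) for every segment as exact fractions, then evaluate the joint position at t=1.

  seg 0: a=2 b=41/70 c=0 d=-19/70
  seg 1: a=1 b=-187/70 c=-57/35 d=13/10
  seg 2: a=-2 b=-71/35 c=159/70 d=-53/140
S(1) = 81/35

Δ: Δ0=-1/2, Δ1=-3, Δ2=1
row 1: diag=6, rhs=-15; c'=1/6, d'=-5/2
row 2: denom=6−1·1/6=35/6; d'=(24−1·-5/2)/(35/6)=159/35
back: M2=159/35
back: M1=-5/2−1/6·159/35=-114/35
M: M0=0, M1=-114/35, M2=159/35, M3=0
seg 0: a=2, c=M0/2=0, d=(M1−M0)/(6·2)=-19/70, b=Δ0−h0·(2M0+M1)/6=41/70
seg 1: a=1, c=M1/2=-57/35, d=(M2−M1)/(6·1)=13/10, b=Δ1−h1·(2M1+M2)/6=-187/70
seg 2: a=-2, c=M2/2=159/70, d=(M3−M2)/(6·2)=-53/140, b=Δ2−h2·(2M2+M3)/6=-71/35
t_q=1 → seg 0, τ=1; S=2+41/70·τ+0·τ²+-19/70·τ³=81/35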